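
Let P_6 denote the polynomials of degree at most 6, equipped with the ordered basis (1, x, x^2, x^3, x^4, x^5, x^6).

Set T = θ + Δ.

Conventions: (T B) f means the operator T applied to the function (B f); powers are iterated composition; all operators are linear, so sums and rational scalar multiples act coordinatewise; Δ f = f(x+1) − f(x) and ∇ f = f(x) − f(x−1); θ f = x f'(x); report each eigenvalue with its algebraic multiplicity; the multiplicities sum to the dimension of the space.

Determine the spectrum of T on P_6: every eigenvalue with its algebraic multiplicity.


λ = 0 (multiplicity 1), λ = 1 (multiplicity 1), λ = 2 (multiplicity 1), λ = 3 (multiplicity 1), λ = 4 (multiplicity 1), λ = 5 (multiplicity 1), λ = 6 (multiplicity 1)

image of 1: 0
image of x: x + 1
image of x^2: 2x^2 + 2x + 1
image of x^3: 3x^3 + 3x^2 + 3x + 1
image of x^4: 4x^4 + 4x^3 + 6x^2 + 4x + 1
image of x^5: 5x^5 + 5x^4 + 10x^3 + 10x^2 + 5x + 1
image of x^6: 6x^6 + 6x^5 + 15x^4 + 20x^3 + 15x^2 + 6x + 1
the matrix is upper triangular; its diagonal is (0, 1, 2, 3, 4, 5, 6)
for a triangular matrix the eigenvalues are the diagonal entries, with algebraic multiplicity their repetition count


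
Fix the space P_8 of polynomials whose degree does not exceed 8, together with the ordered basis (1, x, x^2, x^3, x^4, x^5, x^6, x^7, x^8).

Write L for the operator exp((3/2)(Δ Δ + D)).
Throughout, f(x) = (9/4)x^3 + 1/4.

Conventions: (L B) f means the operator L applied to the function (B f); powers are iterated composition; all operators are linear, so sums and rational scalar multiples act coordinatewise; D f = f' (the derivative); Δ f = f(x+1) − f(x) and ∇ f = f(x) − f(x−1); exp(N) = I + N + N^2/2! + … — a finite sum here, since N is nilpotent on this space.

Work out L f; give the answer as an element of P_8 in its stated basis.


the result is g(x) = (9/4)x^3 + (81/8)x^2 + (567/16)x + 1871/32

order-1 term: (81/8)x^2 + (81/4)x + 81/4
order-2 term: (243/16)x + 243/8
order-3 term: 243/32
the series for exp((3/2)(Δ Δ + D)) f terminates at order 3
exp((3/2)(Δ Δ + D)) f = (9/4)x^3 + (81/8)x^2 + (567/16)x + 1871/32


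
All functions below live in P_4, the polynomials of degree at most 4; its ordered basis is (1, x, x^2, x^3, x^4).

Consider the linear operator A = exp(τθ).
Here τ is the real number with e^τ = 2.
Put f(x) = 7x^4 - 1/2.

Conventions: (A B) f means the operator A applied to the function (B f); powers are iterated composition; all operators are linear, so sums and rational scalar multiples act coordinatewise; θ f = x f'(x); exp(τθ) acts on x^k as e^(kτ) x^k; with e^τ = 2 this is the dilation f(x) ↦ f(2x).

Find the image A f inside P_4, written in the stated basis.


the image equals g(x) = 112x^4 - 1/2

exp(τθ) x^k = e^(kτ) x^k; with e^τ = 2 this sends x^k to 2^k x^k
x^4 ↦ 16 x^4
applying this coordinatewise to f: exp(τθ) f = 112x^4 - 1/2


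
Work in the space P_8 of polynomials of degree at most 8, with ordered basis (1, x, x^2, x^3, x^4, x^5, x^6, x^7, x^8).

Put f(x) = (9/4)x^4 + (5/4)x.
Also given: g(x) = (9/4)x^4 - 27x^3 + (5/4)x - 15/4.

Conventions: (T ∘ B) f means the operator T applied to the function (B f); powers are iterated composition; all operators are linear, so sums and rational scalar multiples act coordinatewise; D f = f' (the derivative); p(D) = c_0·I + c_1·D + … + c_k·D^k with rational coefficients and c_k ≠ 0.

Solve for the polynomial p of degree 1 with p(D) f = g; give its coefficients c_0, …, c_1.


c_0 = 1, c_1 = -3

D^0 f = (9/4)x^4 + (5/4)x
D^1 f = 9x^3 + 5/4
matching coefficients of g against c_0 f + c_1 Df + … from the top degree down determines the c_i
solution: c_0 = 1, c_1 = -3


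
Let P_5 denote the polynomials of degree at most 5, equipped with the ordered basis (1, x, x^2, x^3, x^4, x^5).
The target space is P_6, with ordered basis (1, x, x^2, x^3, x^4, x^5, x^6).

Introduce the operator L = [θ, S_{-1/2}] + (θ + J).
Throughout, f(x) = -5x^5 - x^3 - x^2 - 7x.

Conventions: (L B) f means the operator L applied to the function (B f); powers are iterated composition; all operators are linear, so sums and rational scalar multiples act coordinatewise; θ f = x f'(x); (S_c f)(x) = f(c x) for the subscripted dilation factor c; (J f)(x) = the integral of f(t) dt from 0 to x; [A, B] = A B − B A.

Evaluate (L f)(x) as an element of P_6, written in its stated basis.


S_{-1/2} f = (5/32)x^5 + (1/8)x^3 - (1/4)x^2 + (7/2)x
θ S_{-1/2} f = (25/32)x^5 + (3/8)x^3 - (1/2)x^2 + (7/2)x
θ f = -25x^5 - 3x^3 - 2x^2 - 7x
S_{-1/2} θ f = (25/32)x^5 + (3/8)x^3 - (1/2)x^2 + (7/2)x
[θ, S_{-1/2}] f = 0
θ f = -25x^5 - 3x^3 - 2x^2 - 7x
J f = -(5/6)x^6 - (1/4)x^4 - (1/3)x^3 - (7/2)x^2
(θ + J) f = -(5/6)x^6 - 25x^5 - (1/4)x^4 - (10/3)x^3 - (11/2)x^2 - 7x
([θ, S_{-1/2}] + (θ + J)) f = -(5/6)x^6 - 25x^5 - (1/4)x^4 - (10/3)x^3 - (11/2)x^2 - 7x

the image equals g(x) = -(5/6)x^6 - 25x^5 - (1/4)x^4 - (10/3)x^3 - (11/2)x^2 - 7x


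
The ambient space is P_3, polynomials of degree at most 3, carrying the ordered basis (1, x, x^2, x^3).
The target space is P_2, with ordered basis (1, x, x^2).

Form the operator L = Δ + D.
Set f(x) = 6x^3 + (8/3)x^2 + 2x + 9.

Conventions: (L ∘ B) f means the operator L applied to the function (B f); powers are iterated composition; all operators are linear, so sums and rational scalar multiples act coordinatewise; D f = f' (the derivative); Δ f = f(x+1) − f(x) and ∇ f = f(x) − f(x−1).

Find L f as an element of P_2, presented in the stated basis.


g(x) = 36x^2 + (86/3)x + 38/3

Δ f = 18x^2 + (70/3)x + 32/3
D f = 18x^2 + (16/3)x + 2
(Δ + D) f = 36x^2 + (86/3)x + 38/3


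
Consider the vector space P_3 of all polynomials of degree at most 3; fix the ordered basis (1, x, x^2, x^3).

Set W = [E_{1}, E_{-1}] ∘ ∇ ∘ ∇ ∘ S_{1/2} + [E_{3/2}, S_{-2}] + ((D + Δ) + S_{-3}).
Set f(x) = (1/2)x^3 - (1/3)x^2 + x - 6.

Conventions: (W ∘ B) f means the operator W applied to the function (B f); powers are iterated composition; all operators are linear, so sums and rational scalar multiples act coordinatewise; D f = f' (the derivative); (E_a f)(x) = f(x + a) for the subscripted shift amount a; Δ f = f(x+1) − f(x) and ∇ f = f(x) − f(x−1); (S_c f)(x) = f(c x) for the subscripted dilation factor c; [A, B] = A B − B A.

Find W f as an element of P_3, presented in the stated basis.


the result is g(x) = -(27/2)x^3 - 27x^2 - (349/12)x - 1237/48

S_{1/2} f = (1/16)x^3 - (1/12)x^2 + (1/2)x - 6
∇ S_{1/2} f = (3/16)x^2 - (17/48)x + 31/48
∇ ∇ S_{1/2} f = (3/8)x - 13/24
E_{-1} (∇ ∘ ∇ ∘ S_{1/2}) f = (3/8)x - 11/12
E_{1} E_{-1} (∇ ∘ ∇ ∘ S_{1/2}) f = (3/8)x - 13/24
E_{1} (∇ ∘ ∇ ∘ S_{1/2}) f = (3/8)x - 1/6
E_{-1} E_{1} (∇ ∘ ∇ ∘ S_{1/2}) f = (3/8)x - 13/24
[E_{1}, E_{-1}] (∇ ∘ ∇ ∘ S_{1/2}) f = 0
S_{-2} f = -4x^3 - (4/3)x^2 - 2x - 6
E_{3/2} S_{-2} f = -4x^3 - (58/3)x^2 - 33x - 51/2
E_{3/2} f = (1/2)x^3 + (23/12)x^2 + (27/8)x - 57/16
S_{-2} E_{3/2} f = -4x^3 + (23/3)x^2 - (27/4)x - 57/16
[E_{3/2}, S_{-2}] f = -27x^2 - (105/4)x - 351/16
D f = (3/2)x^2 - (2/3)x + 1
Δ f = (3/2)x^2 + (5/6)x + 7/6
(D + Δ) f = 3x^2 + (1/6)x + 13/6
S_{-3} f = -(27/2)x^3 - 3x^2 - 3x - 6
((D + Δ) + S_{-3}) f = -(27/2)x^3 - (17/6)x - 23/6
([E_{1}, E_{-1}] ∘ ∇ ∘ ∇ ∘ S_{1/2} + [E_{3/2}, S_{-2}] + ((D + Δ) + S_{-3})) f = -(27/2)x^3 - 27x^2 - (349/12)x - 1237/48


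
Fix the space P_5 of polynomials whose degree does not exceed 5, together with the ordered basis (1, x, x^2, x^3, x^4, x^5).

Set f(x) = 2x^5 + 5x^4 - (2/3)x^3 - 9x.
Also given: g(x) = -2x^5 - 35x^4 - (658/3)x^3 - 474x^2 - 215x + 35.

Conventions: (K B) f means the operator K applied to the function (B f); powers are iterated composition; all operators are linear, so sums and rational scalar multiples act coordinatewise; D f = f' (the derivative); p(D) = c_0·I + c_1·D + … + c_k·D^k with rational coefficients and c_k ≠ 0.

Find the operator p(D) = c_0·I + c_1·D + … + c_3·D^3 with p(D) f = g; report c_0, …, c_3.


D^0 f = 2x^5 + 5x^4 - (2/3)x^3 - 9x
D^1 f = 10x^4 + 20x^3 - 2x^2 - 9
D^2 f = 40x^3 + 60x^2 - 4x
D^3 f = 120x^2 + 120x - 4
matching coefficients of g against c_0 f + c_1 Df + … from the top degree down determines the c_i
solution: c_0 = -1, c_1 = -3, c_2 = -4, c_3 = -2

p(D) = -I − 3·D − 4·D^2 − 2·D^3, i.e. c_0 = -1, c_1 = -3, c_2 = -4, c_3 = -2


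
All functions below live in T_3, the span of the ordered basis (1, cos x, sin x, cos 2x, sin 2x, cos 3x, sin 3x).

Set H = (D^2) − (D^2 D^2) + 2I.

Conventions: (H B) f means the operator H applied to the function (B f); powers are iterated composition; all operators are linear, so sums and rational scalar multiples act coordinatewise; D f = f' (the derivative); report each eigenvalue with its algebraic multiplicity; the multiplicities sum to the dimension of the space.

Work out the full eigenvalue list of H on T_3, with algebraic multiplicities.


image of 1: 2
image of cos x: 0
image of sin x: 0
image of cos 2x: -18cos 2x
image of sin 2x: -18sin 2x
image of cos 3x: -88cos 3x
image of sin 3x: -88sin 3x
the matrix is diagonal; its diagonal is (2, 0, 0, -18, -18, -88, -88)
for a triangular matrix the eigenvalues are the diagonal entries, with algebraic multiplicity their repetition count

λ = -88 (multiplicity 2), λ = -18 (multiplicity 2), λ = 0 (multiplicity 2), λ = 2 (multiplicity 1)


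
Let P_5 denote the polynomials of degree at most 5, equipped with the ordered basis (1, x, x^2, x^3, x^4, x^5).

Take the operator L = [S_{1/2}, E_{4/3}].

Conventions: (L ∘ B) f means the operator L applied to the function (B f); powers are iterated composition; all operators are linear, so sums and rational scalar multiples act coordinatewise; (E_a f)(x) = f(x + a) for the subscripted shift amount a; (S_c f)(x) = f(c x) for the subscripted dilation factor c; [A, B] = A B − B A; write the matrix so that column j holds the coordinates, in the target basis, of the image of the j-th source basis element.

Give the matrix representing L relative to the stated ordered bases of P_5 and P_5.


image of 1: 0
image of x: 2/3
image of x^2: (2/3)x + 4/3
image of x^3: (1/2)x^2 + 2x + 56/27
image of x^4: (1/3)x^3 + 2x^2 + (112/27)x + 80/27
image of x^5: (5/24)x^4 + (5/3)x^3 + (140/27)x^2 + (200/27)x + 992/243
each image's coordinates form column j of the matrix

the matrix is [[0, 2/3, 4/3, 56/27, 80/27, 992/243]; [0, 0, 2/3, 2, 112/27, 200/27]; [0, 0, 0, 1/2, 2, 140/27]; [0, 0, 0, 0, 1/3, 5/3]; [0, 0, 0, 0, 0, 5/24]; [0, 0, 0, 0, 0, 0]] (rows listed top to bottom)


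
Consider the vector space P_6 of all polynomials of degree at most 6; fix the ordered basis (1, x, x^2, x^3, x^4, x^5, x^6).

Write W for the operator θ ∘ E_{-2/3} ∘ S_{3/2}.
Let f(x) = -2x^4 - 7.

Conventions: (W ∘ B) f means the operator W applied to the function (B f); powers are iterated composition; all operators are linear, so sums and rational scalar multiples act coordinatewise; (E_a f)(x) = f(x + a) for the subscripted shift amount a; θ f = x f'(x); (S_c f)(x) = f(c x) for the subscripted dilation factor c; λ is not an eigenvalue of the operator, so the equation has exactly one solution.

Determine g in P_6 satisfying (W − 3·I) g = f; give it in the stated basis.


the result is g(x) = -(8/69)x^4 - (288/437)x^3 - (1680/437)x^2 + (352/57)x + 7/3

write g with unknown coordinates in the stated basis and equate coefficients in (W − 3·I) g = f
solving from the highest basis element down gives g = -(8/69)x^4 - (288/437)x^3 - (1680/437)x^2 + (352/57)x + 7/3
check: W g = -(54/23)x^4 - (864/437)x^3 - (5040/437)x^2 + (352/19)x
so W g − 3·g = -2x^4 - 7 = f ✓


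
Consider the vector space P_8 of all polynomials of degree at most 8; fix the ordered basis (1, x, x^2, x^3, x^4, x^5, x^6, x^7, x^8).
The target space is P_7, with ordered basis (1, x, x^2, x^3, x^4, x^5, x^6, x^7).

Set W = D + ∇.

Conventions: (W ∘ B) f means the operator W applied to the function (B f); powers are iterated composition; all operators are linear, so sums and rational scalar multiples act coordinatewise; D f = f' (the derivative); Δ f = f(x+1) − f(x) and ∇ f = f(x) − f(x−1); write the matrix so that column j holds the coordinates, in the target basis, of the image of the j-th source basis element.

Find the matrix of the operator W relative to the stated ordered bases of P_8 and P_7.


the matrix is [[0, 2, -1, 1, -1, 1, -1, 1, -1]; [0, 0, 4, -3, 4, -5, 6, -7, 8]; [0, 0, 0, 6, -6, 10, -15, 21, -28]; [0, 0, 0, 0, 8, -10, 20, -35, 56]; [0, 0, 0, 0, 0, 10, -15, 35, -70]; [0, 0, 0, 0, 0, 0, 12, -21, 56]; [0, 0, 0, 0, 0, 0, 0, 14, -28]; [0, 0, 0, 0, 0, 0, 0, 0, 16]] (rows listed top to bottom)

image of 1: 0
image of x: 2
image of x^2: 4x - 1
image of x^3: 6x^2 - 3x + 1
image of x^4: 8x^3 - 6x^2 + 4x - 1
image of x^5: 10x^4 - 10x^3 + 10x^2 - 5x + 1
image of x^6: 12x^5 - 15x^4 + 20x^3 - 15x^2 + 6x - 1
image of x^7: 14x^6 - 21x^5 + 35x^4 - 35x^3 + 21x^2 - 7x + 1
image of x^8: 16x^7 - 28x^6 + 56x^5 - 70x^4 + 56x^3 - 28x^2 + 8x - 1
each image's coordinates form column j of the matrix


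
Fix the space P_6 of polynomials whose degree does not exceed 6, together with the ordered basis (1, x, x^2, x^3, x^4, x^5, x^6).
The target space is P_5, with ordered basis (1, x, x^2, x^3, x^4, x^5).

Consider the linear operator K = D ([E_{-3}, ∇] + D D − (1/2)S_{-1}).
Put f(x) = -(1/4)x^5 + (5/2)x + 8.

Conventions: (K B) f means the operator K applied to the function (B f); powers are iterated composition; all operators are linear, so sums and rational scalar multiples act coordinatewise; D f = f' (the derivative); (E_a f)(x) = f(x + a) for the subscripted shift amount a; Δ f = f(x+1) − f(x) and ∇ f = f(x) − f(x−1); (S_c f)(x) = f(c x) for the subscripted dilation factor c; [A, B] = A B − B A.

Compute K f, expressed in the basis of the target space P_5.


the result is g(x) = -(5/8)x^4 - 15x^2 + 5/4

∇ f = -(5/4)x^4 + (5/2)x^3 - (5/2)x^2 + (5/4)x + 9/4
E_{-3} ∇ f = -(5/4)x^4 + (35/2)x^3 - (185/2)x^2 + (875/4)x - 771/4
E_{-3} f = -(1/4)x^5 + (15/4)x^4 - (45/2)x^3 + (135/2)x^2 - (395/4)x + 245/4
∇ E_{-3} f = -(5/4)x^4 + (35/2)x^3 - (185/2)x^2 + (875/4)x - 771/4
[E_{-3}, ∇] f = 0
D f = -(5/4)x^4 + 5/2
D D f = -5x^3
S_{-1} f = (1/4)x^5 - (5/2)x + 8
(-(1/2)S_{-1}) f = -(1/8)x^5 + (5/4)x - 4
([E_{-3}, ∇] + D D − (1/2)S_{-1}) f = -(1/8)x^5 - 5x^3 + (5/4)x - 4
D ([E_{-3}, ∇] + D D − (1/2)S_{-1}) f = -(5/8)x^4 - 15x^2 + 5/4


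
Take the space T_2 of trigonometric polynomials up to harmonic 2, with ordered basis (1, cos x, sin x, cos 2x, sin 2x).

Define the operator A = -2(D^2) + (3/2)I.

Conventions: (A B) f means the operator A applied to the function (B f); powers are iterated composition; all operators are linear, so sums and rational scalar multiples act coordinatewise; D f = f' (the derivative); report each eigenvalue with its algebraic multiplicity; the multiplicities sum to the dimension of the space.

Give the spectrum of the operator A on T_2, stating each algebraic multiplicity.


λ = 3/2 (multiplicity 1), λ = 7/2 (multiplicity 2), λ = 19/2 (multiplicity 2)

image of 1: 3/2
image of cos x: (7/2)cos x
image of sin x: (7/2)sin x
image of cos 2x: (19/2)cos 2x
image of sin 2x: (19/2)sin 2x
the matrix is diagonal; its diagonal is (3/2, 7/2, 7/2, 19/2, 19/2)
for a triangular matrix the eigenvalues are the diagonal entries, with algebraic multiplicity their repetition count


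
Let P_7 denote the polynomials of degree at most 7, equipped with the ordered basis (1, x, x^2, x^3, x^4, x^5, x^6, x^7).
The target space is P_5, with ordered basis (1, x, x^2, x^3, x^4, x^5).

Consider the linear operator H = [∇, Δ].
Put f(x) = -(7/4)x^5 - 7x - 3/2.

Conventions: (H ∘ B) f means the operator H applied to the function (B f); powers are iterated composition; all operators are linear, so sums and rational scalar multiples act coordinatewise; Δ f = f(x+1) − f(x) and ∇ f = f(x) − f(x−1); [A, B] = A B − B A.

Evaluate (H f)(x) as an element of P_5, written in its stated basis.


g(x) = 0

Δ f = -(35/4)x^4 - (35/2)x^3 - (35/2)x^2 - (35/4)x - 35/4
∇ Δ f = -35x^3 - (35/2)x
∇ f = -(35/4)x^4 + (35/2)x^3 - (35/2)x^2 + (35/4)x - 35/4
Δ ∇ f = -35x^3 - (35/2)x
[∇, Δ] f = 0


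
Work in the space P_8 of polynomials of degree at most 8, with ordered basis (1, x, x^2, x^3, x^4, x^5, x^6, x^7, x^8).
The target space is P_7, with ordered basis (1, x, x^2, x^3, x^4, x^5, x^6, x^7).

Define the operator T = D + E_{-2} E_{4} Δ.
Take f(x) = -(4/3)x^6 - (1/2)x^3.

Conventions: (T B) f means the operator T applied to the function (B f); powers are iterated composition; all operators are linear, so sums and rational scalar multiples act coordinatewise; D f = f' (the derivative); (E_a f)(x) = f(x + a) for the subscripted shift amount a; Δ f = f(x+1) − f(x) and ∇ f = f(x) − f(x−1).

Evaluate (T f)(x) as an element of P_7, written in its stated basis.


the image equals g(x) = -16x^5 - 100x^4 - (1520/3)x^3 - 1303x^2 - (3391/2)x - 5377/6

D f = -8x^5 - (3/2)x^2
Δ f = -8x^5 - 20x^4 - (80/3)x^3 - (43/2)x^2 - (19/2)x - 11/6
E_{4} Δ f = -8x^5 - 180x^4 - (4880/3)x^3 - (14763/2)x^2 - (33643/2)x - 30805/2
E_{-2} E_{4} Δ f = -8x^5 - 100x^4 - (1520/3)x^3 - (2603/2)x^2 - (3391/2)x - 5377/6
(D + E_{-2} E_{4} Δ) f = -16x^5 - 100x^4 - (1520/3)x^3 - 1303x^2 - (3391/2)x - 5377/6


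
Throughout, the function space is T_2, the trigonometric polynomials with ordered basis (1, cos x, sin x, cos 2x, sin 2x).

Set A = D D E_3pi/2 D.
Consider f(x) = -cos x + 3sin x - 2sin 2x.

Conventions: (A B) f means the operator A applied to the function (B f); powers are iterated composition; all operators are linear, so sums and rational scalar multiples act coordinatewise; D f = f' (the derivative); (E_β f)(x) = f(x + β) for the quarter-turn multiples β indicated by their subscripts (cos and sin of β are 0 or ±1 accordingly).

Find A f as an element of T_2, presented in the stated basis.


the image equals g(x) = cos x - 3sin x - 16cos 2x

D f = 3cos x + sin x - 4cos 2x
E_3pi/2 D f = -cos x + 3sin x + 4cos 2x
D E_3pi/2 D f = 3cos x + sin x - 8sin 2x
D D E_3pi/2 D f = cos x - 3sin x - 16cos 2x


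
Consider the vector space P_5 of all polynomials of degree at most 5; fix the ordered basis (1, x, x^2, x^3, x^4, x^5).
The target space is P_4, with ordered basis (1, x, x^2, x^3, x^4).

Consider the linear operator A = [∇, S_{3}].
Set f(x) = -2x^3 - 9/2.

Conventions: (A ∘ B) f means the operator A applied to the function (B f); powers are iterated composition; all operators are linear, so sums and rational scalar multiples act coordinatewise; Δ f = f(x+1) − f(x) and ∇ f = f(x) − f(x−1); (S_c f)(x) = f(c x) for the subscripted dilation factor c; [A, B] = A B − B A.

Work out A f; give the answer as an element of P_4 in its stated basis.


S_{3} f = -54x^3 - 9/2
∇ S_{3} f = -162x^2 + 162x - 54
∇ f = -6x^2 + 6x - 2
S_{3} ∇ f = -54x^2 + 18x - 2
[∇, S_{3}] f = -108x^2 + 144x - 52

g(x) = -108x^2 + 144x - 52


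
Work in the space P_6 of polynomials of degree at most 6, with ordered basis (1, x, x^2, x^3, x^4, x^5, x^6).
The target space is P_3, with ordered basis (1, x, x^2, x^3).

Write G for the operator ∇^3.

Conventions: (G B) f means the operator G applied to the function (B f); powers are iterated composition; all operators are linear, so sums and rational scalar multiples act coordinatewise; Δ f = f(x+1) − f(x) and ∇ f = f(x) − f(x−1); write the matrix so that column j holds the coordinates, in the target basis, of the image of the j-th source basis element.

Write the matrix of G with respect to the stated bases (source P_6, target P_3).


the matrix is [[0, 0, 0, 6, -36, 150, -540]; [0, 0, 0, 0, 24, -180, 900]; [0, 0, 0, 0, 0, 60, -540]; [0, 0, 0, 0, 0, 0, 120]] (rows listed top to bottom)

image of 1: 0
image of x: 0
image of x^2: 0
image of x^3: 6
image of x^4: 24x - 36
image of x^5: 60x^2 - 180x + 150
image of x^6: 120x^3 - 540x^2 + 900x - 540
each image's coordinates form column j of the matrix


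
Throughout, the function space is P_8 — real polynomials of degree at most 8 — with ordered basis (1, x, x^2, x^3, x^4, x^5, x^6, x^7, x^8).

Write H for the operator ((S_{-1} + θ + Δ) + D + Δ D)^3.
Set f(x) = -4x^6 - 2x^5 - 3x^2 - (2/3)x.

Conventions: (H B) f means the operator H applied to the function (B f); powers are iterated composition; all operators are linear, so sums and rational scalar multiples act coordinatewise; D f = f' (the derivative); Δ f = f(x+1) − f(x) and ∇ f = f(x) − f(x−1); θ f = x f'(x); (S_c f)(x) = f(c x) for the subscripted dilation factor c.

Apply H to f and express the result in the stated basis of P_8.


S_{-1} f = -4x^6 + 2x^5 - 3x^2 + (2/3)x
θ f = -24x^6 - 10x^5 - 6x^2 - (2/3)x
Δ f = -24x^5 - 70x^4 - 100x^3 - 80x^2 - 40x - 29/3
(S_{-1} + θ + Δ) f = -28x^6 - 32x^5 - 70x^4 - 100x^3 - 89x^2 - 40x - 29/3
D f = -24x^5 - 10x^4 - 6x - 2/3
D f = -24x^5 - 10x^4 - 6x - 2/3
Δ D f = -120x^4 - 280x^3 - 300x^2 - 160x - 40
((S_{-1} + θ + Δ) + D + Δ D) f = -28x^6 - 56x^5 - 200x^4 - 380x^3 - 389x^2 - 206x - 151/3
S_{-1} ((S_{-1} + θ + Δ) + D + Δ D) f = -28x^6 + 56x^5 - 200x^4 + 380x^3 - 389x^2 + 206x - 151/3
θ ((S_{-1} + θ + Δ) + D + Δ D) f = -168x^6 - 280x^5 - 800x^4 - 1140x^3 - 778x^2 - 206x
Δ ((S_{-1} + θ + Δ) + D + Δ D) f = -168x^5 - 700x^4 - 1920x^3 - 3320x^2 - 3166x - 1259
(S_{-1} + θ + Δ) ((S_{-1} + θ + Δ) + D + Δ D) f = -196x^6 - 392x^5 - 1700x^4 - 2680x^3 - 4487x^2 - 3166x - 3928/3
D ((S_{-1} + θ + Δ) + D + Δ D) f = -168x^5 - 280x^4 - 800x^3 - 1140x^2 - 778x - 206
D ((S_{-1} + θ + Δ) + D + Δ D) f = -168x^5 - 280x^4 - 800x^3 - 1140x^2 - 778x - 206
Δ D ((S_{-1} + θ + Δ) + D + Δ D) f = -840x^4 - 2800x^3 - 5760x^2 - 6640x - 3166
((S_{-1} + θ + Δ) + D + Δ D) ((S_{-1} + θ + Δ) + D + Δ D) f = -196x^6 - 560x^5 - 2820x^4 - 6280x^3 - 11387x^2 - 10584x - 14044/3
S_{-1} ((S_{-1} + θ + Δ) + D + Δ D) ((S_{-1} + θ + Δ) + D + Δ D) f = -196x^6 + 560x^5 - 2820x^4 + 6280x^3 - 11387x^2 + 10584x - 14044/3
θ ((S_{-1} + θ + Δ) + D + Δ D) ((S_{-1} + θ + Δ) + D + Δ D) f = -1176x^6 - 2800x^5 - 11280x^4 - 18840x^3 - 22774x^2 - 10584x
Δ ((S_{-1} + θ + Δ) + D + Δ D) ((S_{-1} + θ + Δ) + D + Δ D) f = -1176x^5 - 5740x^4 - 20800x^3 - 44300x^2 - 56870x - 31827
(S_{-1} + θ + Δ) ((S_{-1} + θ + Δ) + D + Δ D) ((S_{-1} + θ + Δ) + D + Δ D) f = -1372x^6 - 3416x^5 - 19840x^4 - 33360x^3 - 78461x^2 - 56870x - 109525/3
D ((S_{-1} + θ + Δ) + D + Δ D) ((S_{-1} + θ + Δ) + D + Δ D) f = -1176x^5 - 2800x^4 - 11280x^3 - 18840x^2 - 22774x - 10584
D ((S_{-1} + θ + Δ) + D + Δ D) ((S_{-1} + θ + Δ) + D + Δ D) f = -1176x^5 - 2800x^4 - 11280x^3 - 18840x^2 - 22774x - 10584
Δ D ((S_{-1} + θ + Δ) + D + Δ D) ((S_{-1} + θ + Δ) + D + Δ D) f = -5880x^4 - 22960x^3 - 62400x^2 - 88600x - 56870
((S_{-1} + θ + Δ) + D + Δ D) ((S_{-1} + θ + Δ) + D + Δ D) ((S_{-1} + θ + Δ) + D + Δ D) f = -1372x^6 - 4592x^5 - 28520x^4 - 67600x^3 - 159701x^2 - 168244x - 311887/3

g(x) = -1372x^6 - 4592x^5 - 28520x^4 - 67600x^3 - 159701x^2 - 168244x - 311887/3


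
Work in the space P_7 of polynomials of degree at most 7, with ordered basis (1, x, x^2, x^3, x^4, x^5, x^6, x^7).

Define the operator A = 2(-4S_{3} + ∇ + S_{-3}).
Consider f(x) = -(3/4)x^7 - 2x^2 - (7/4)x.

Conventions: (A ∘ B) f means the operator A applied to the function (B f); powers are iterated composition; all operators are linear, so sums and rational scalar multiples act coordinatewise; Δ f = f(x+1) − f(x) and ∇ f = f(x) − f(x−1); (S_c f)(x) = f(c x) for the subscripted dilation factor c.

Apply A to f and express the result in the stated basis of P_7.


the image equals g(x) = (32805/2)x^7 - (21/2)x^6 + (63/2)x^5 - (105/2)x^4 + (105/2)x^3 + (153/2)x^2 + 55x - 1

S_{3} f = -(6561/4)x^7 - 18x^2 - (21/4)x
(-4S_{3}) f = 6561x^7 + 72x^2 + 21x
∇ f = -(21/4)x^6 + (63/4)x^5 - (105/4)x^4 + (105/4)x^3 - (63/4)x^2 + (5/4)x - 1/2
S_{-3} f = (6561/4)x^7 - 18x^2 + (21/4)x
(-4S_{3} + ∇ + S_{-3}) f = (32805/4)x^7 - (21/4)x^6 + (63/4)x^5 - (105/4)x^4 + (105/4)x^3 + (153/4)x^2 + (55/2)x - 1/2
(2(-4S_{3} + ∇ + S_{-3})) f = (32805/2)x^7 - (21/2)x^6 + (63/2)x^5 - (105/2)x^4 + (105/2)x^3 + (153/2)x^2 + 55x - 1


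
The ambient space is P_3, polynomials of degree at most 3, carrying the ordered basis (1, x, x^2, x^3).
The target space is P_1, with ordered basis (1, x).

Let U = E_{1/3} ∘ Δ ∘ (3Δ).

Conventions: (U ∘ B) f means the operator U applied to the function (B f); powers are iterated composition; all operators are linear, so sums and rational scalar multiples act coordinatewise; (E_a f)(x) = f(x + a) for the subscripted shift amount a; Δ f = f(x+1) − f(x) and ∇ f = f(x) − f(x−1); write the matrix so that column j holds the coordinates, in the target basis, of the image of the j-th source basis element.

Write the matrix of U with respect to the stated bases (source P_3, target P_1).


the matrix is [[0, 0, 6, 24]; [0, 0, 0, 18]] (rows listed top to bottom)

image of 1: 0
image of x: 0
image of x^2: 6
image of x^3: 18x + 24
each image's coordinates form column j of the matrix


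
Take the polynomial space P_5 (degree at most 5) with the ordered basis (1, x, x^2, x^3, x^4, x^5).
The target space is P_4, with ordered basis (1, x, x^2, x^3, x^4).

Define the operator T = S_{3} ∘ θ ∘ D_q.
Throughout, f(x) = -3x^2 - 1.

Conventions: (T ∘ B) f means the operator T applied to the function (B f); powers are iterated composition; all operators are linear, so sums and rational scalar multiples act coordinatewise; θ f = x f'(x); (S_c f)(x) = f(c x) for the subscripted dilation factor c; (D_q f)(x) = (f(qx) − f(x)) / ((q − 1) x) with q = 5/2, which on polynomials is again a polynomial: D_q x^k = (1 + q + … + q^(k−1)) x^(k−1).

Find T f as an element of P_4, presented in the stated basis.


D_q f = -(21/2)x
θ D_q f = -(21/2)x
S_{3} θ D_q f = -(63/2)x

g(x) = -(63/2)x


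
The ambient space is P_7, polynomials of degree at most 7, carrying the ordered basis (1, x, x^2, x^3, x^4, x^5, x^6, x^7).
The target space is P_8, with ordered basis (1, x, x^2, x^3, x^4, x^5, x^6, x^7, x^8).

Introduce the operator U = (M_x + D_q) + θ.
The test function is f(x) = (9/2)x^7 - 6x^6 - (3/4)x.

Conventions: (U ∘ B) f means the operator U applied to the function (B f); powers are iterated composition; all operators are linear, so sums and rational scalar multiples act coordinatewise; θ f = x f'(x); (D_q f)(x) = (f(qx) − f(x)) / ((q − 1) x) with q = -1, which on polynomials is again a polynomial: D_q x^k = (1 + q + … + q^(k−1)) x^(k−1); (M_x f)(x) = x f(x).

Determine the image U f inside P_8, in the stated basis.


M_x f = (9/2)x^8 - 6x^7 - (3/4)x^2
D_q f = (9/2)x^6 - 3/4
(M_x + D_q) f = (9/2)x^8 - 6x^7 + (9/2)x^6 - (3/4)x^2 - 3/4
θ f = (63/2)x^7 - 36x^6 - (3/4)x
((M_x + D_q) + θ) f = (9/2)x^8 + (51/2)x^7 - (63/2)x^6 - (3/4)x^2 - (3/4)x - 3/4

g(x) = (9/2)x^8 + (51/2)x^7 - (63/2)x^6 - (3/4)x^2 - (3/4)x - 3/4


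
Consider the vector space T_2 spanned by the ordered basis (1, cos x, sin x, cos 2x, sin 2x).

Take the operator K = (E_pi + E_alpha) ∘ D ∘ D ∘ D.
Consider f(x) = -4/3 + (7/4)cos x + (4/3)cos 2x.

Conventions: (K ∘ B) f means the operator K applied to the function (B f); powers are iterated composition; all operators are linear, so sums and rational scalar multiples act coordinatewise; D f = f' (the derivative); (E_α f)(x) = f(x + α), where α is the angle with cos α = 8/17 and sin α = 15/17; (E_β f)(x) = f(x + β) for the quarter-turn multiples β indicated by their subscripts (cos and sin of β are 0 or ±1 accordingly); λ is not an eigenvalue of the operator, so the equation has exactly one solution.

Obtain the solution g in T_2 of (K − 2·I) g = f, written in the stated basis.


the image equals g(x) = 2/3 - (133/104)cos x + (63/104)sin x + (1342/7395)cos 2x - (1024/7395)sin 2x

write g with unknown coordinates in the stated basis and equate coefficients in (K − 2·I) g = f
solving from the highest basis element down gives g = 2/3 - (133/104)cos x + (63/104)sin x + (1342/7395)cos 2x - (1024/7395)sin 2x
check: K g = -(21/26)cos x + (63/52)sin x + (12544/7395)cos 2x - (2048/7395)sin 2x
so K g − 2·g = -4/3 + (7/4)cos x + (4/3)cos 2x = f ✓


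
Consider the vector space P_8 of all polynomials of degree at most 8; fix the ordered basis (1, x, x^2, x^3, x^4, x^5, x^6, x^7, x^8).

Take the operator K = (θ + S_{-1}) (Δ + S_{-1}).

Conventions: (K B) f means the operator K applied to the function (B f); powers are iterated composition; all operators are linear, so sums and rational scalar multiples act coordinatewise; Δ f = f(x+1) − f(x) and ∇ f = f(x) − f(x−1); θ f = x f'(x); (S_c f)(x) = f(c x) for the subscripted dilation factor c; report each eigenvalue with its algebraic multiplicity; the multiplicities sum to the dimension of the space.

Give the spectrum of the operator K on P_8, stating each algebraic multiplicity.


λ = -6 (multiplicity 1), λ = -4 (multiplicity 1), λ = -2 (multiplicity 1), λ = 0 (multiplicity 1), λ = 1 (multiplicity 1), λ = 3 (multiplicity 1), λ = 5 (multiplicity 1), λ = 7 (multiplicity 1), λ = 9 (multiplicity 1)

image of 1: 1
image of x: 1
image of x^2: 3x^2 + 1
image of x^3: -2x^3 + 9x^2 + 1
image of x^4: 5x^4 + 8x^3 + 18x^2 + 1
image of x^5: -4x^5 + 25x^4 + 20x^3 + 30x^2 + 1
image of x^6: 7x^6 + 24x^5 + 75x^4 + 40x^3 + 45x^2 + 1
image of x^7: -6x^7 + 49x^6 + 84x^5 + 175x^4 + 70x^3 + 63x^2 + 1
image of x^8: 9x^8 + 48x^7 + 196x^6 + 224x^5 + 350x^4 + 112x^3 + 84x^2 + 1
the matrix is upper triangular; its diagonal is (1, 0, 3, -2, 5, -4, 7, -6, 9)
for a triangular matrix the eigenvalues are the diagonal entries, with algebraic multiplicity their repetition count


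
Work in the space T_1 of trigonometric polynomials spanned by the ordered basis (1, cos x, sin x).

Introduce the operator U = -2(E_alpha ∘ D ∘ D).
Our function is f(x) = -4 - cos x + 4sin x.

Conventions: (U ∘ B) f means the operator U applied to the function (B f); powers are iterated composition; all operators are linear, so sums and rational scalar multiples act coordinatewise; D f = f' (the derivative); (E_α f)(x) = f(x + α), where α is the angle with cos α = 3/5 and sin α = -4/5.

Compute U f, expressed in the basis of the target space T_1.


the image equals g(x) = -(38/5)cos x + (16/5)sin x

D f = 4cos x + sin x
D D f = cos x - 4sin x
E_alpha D D f = (19/5)cos x - (8/5)sin x
(-2(E_alpha ∘ D ∘ D)) f = -(38/5)cos x + (16/5)sin x


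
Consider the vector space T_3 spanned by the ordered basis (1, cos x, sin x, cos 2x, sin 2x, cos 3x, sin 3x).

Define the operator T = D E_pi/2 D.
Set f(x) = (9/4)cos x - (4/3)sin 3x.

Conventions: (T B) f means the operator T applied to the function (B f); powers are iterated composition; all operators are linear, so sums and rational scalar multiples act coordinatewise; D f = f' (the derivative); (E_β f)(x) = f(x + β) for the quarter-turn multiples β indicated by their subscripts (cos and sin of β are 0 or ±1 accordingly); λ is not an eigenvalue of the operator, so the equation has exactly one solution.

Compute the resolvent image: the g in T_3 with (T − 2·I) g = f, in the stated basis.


the image equals g(x) = -(9/10)cos x - (9/20)sin x + (12/85)cos 3x + (8/255)sin 3x

write g with unknown coordinates in the stated basis and equate coefficients in (T − 2·I) g = f
solving from the highest basis element down gives g = -(9/10)cos x - (9/20)sin x + (12/85)cos 3x + (8/255)sin 3x
check: T g = (9/20)cos x - (9/10)sin x + (24/85)cos 3x - (108/85)sin 3x
so T g − 2·g = (9/4)cos x - (4/3)sin 3x = f ✓


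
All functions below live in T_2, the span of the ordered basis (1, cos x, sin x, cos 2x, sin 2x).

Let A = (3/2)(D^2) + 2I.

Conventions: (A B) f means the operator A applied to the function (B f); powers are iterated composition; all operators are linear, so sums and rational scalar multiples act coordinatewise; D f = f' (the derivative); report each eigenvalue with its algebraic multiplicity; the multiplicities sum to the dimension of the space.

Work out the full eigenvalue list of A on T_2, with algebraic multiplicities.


image of 1: 2
image of cos x: (1/2)cos x
image of sin x: (1/2)sin x
image of cos 2x: -4cos 2x
image of sin 2x: -4sin 2x
the matrix is diagonal; its diagonal is (2, 1/2, 1/2, -4, -4)
for a triangular matrix the eigenvalues are the diagonal entries, with algebraic multiplicity their repetition count

λ = -4 (multiplicity 2), λ = 1/2 (multiplicity 2), λ = 2 (multiplicity 1)


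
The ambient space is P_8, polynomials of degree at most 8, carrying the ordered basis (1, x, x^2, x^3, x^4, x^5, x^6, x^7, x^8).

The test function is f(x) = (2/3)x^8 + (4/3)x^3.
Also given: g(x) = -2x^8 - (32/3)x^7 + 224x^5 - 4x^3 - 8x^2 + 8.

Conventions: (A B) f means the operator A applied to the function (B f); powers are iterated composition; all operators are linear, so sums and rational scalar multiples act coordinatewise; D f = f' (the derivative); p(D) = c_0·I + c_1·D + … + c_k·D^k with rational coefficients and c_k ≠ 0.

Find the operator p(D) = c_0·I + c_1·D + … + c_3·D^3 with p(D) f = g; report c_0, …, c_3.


c_0 = -3, c_1 = -2, c_2 = 0, c_3 = 1

D^0 f = (2/3)x^8 + (4/3)x^3
D^1 f = (16/3)x^7 + 4x^2
D^2 f = (112/3)x^6 + 8x
D^3 f = 224x^5 + 8
matching coefficients of g against c_0 f + c_1 Df + … from the top degree down determines the c_i
solution: c_0 = -3, c_1 = -2, c_2 = 0, c_3 = 1


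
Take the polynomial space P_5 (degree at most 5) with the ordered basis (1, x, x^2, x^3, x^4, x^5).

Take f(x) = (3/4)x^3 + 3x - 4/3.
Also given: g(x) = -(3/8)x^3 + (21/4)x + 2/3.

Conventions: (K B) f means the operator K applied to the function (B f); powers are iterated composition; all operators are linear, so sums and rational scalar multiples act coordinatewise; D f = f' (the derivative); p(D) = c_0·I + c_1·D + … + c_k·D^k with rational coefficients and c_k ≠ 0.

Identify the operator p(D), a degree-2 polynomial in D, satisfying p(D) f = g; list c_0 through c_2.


D^0 f = (3/4)x^3 + 3x - 4/3
D^1 f = (9/4)x^2 + 3
D^2 f = (9/2)x
matching coefficients of g against c_0 f + c_1 Df + … from the top degree down determines the c_i
solution: c_0 = -1/2, c_1 = 0, c_2 = 3/2

p(D) = -(1/2)·I + (3/2)·D^2, i.e. c_0 = -1/2, c_1 = 0, c_2 = 3/2


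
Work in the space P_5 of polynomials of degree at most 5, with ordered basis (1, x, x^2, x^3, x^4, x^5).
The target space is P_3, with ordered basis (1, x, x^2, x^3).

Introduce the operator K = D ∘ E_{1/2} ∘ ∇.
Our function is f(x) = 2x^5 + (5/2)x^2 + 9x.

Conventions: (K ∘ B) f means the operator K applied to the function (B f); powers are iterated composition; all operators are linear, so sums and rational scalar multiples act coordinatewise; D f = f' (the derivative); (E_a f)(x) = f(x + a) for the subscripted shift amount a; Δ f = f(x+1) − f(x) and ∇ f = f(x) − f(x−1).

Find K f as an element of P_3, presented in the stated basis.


g(x) = 40x^3 + 10x + 5

∇ f = 10x^4 - 20x^3 + 20x^2 - 5x + 17/2
E_{1/2} ∇ f = 10x^4 + 5x^2 + 5x + 73/8
D E_{1/2} ∇ f = 40x^3 + 10x + 5


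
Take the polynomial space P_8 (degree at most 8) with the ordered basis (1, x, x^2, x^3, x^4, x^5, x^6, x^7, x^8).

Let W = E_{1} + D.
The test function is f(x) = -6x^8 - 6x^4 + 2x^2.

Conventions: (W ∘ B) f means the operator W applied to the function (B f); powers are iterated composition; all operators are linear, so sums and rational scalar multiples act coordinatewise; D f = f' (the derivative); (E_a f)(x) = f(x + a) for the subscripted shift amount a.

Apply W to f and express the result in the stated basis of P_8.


the result is g(x) = -6x^8 - 96x^7 - 168x^6 - 336x^5 - 426x^4 - 384x^3 - 202x^2 - 64x - 10

E_{1} f = -6x^8 - 48x^7 - 168x^6 - 336x^5 - 426x^4 - 360x^3 - 202x^2 - 68x - 10
D f = -48x^7 - 24x^3 + 4x
(E_{1} + D) f = -6x^8 - 96x^7 - 168x^6 - 336x^5 - 426x^4 - 384x^3 - 202x^2 - 64x - 10


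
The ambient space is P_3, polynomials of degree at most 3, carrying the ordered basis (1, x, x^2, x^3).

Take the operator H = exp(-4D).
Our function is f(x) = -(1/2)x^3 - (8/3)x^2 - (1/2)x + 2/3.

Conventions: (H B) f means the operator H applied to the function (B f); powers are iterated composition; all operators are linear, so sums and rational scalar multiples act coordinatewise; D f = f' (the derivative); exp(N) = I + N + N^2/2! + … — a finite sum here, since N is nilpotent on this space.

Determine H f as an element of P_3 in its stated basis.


g(x) = -(1/2)x^3 + (10/3)x^2 - (19/6)x - 8

order-1 term: 6x^2 + (64/3)x + 2
order-2 term: -24x - 128/3
order-3 term: 32
the series for exp(-4D) f terminates at order 3
exp(-4D) f = -(1/2)x^3 + (10/3)x^2 - (19/6)x - 8


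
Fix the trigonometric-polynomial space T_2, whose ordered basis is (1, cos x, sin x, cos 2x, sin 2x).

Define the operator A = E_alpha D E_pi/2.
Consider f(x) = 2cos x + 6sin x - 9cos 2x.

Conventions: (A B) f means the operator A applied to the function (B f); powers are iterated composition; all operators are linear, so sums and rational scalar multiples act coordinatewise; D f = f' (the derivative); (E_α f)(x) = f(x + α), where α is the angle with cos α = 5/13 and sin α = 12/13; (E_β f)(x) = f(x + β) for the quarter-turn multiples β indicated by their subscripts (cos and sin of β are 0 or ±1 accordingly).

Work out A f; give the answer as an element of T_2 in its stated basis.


g(x) = -(82/13)cos x - (6/13)sin x - (2160/169)cos 2x + (2142/169)sin 2x

E_pi/2 f = 6cos x - 2sin x + 9cos 2x
D E_pi/2 f = -2cos x - 6sin x - 18sin 2x
E_alpha (D E_pi/2) f = -(82/13)cos x - (6/13)sin x - (2160/169)cos 2x + (2142/169)sin 2x


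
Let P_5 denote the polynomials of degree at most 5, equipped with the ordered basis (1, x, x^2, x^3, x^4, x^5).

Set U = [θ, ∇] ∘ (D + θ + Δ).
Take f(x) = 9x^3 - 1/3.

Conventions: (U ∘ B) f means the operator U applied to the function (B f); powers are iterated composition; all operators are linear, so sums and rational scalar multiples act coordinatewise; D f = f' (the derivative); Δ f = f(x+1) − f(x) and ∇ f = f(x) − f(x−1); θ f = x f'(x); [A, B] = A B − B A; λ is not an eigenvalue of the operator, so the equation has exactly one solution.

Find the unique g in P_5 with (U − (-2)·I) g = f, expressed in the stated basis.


write g with unknown coordinates in the stated basis and equate coefficients in (U − (-2)·I) g = f
solving from the highest basis element down gives g = (9/2)x^3 + (81/4)x^2 + 27x + 40/3
check: U g = -(81/2)x^2 - 54x - 27
so U g − (-2)·g = 9x^3 - 1/3 = f ✓

the image equals g(x) = (9/2)x^3 + (81/4)x^2 + 27x + 40/3


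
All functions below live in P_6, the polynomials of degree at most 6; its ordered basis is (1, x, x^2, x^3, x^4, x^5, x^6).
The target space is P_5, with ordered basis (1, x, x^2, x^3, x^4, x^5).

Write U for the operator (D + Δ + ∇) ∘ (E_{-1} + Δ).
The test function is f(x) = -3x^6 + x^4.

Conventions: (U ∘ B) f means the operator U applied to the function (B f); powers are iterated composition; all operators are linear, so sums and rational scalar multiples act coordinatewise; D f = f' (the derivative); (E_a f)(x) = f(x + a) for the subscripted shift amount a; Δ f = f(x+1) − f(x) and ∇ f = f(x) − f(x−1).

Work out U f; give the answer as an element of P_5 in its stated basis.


E_{-1} f = -3x^6 + 18x^5 - 44x^4 + 56x^3 - 39x^2 + 14x - 2
Δ f = -18x^5 - 45x^4 - 56x^3 - 39x^2 - 14x - 2
(E_{-1} + Δ) f = -3x^6 - 89x^4 - 78x^2 - 4
D (E_{-1} + Δ) f = -18x^5 - 356x^3 - 156x
Δ (E_{-1} + Δ) f = -18x^5 - 45x^4 - 416x^3 - 579x^2 - 530x - 170
∇ (E_{-1} + Δ) f = -18x^5 + 45x^4 - 416x^3 + 579x^2 - 530x + 170
(D + Δ + ∇) (E_{-1} + Δ) f = -54x^5 - 1188x^3 - 1216x

g(x) = -54x^5 - 1188x^3 - 1216x


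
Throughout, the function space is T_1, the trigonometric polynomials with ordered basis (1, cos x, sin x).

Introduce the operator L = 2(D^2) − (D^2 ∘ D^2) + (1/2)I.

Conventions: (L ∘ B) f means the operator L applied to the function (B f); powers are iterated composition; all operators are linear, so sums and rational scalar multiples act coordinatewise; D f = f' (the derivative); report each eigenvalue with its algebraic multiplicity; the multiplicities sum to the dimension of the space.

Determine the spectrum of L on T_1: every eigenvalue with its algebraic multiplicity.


λ = -5/2 (multiplicity 2), λ = 1/2 (multiplicity 1)

image of 1: 1/2
image of cos x: -(5/2)cos x
image of sin x: -(5/2)sin x
the matrix is diagonal; its diagonal is (1/2, -5/2, -5/2)
for a triangular matrix the eigenvalues are the diagonal entries, with algebraic multiplicity their repetition count
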